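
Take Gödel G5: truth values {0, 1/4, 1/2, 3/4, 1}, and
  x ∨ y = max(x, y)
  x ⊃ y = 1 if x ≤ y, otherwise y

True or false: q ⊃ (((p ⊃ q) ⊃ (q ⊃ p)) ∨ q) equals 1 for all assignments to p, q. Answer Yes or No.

Yes

At p = 1, q = 3/4, for instance:
p ⊃ q = 1 ⊃ 3/4 = 3/4
q ⊃ p = 3/4 ⊃ 1 = 1
(p ⊃ q) ⊃ (q ⊃ p) = 3/4 ⊃ 1 = 1
((p ⊃ q) ⊃ (q ⊃ p)) ∨ q = 1 ∨ 3/4 = 1
q ⊃ (((p ⊃ q) ⊃ (q ⊃ p)) ∨ q) = 3/4 ⊃ 1 = 1
and checking the remaining 24 assignments likewise gives ≥ 1 in every case.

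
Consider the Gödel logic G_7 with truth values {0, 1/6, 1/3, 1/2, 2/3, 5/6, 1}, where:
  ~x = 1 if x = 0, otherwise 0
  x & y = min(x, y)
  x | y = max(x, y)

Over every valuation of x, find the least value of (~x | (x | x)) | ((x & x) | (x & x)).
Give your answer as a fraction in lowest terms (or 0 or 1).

Take x = 1/6:
~x = ~1/6 = 0
x | x = 1/6 | 1/6 = 1/6
~x | (x | x) = 0 | 1/6 = 1/6
x & x = 1/6 & 1/6 = 1/6
x & x = 1/6 & 1/6 = 1/6
(x & x) | (x & x) = 1/6 | 1/6 = 1/6
(~x | (x | x)) | ((x & x) | (x & x)) = 1/6 | 1/6 = 1/6
No assignment yields a value below 1/6, so this is the minimum.

1/6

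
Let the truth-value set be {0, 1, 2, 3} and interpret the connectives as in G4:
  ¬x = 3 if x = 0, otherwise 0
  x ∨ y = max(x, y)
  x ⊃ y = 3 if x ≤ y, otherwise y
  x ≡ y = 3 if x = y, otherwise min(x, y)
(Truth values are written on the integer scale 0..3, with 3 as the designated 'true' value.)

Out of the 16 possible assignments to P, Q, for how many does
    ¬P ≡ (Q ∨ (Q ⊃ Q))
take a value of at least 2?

P = 0, Q = 0 ↦ 3  ≥
P = 0, Q = 1 ↦ 3  ≥
P = 0, Q = 2 ↦ 3  ≥
P = 0, Q = 3 ↦ 3  ≥
P = 1, Q = 0 ↦ 0  <
P = 1, Q = 1 ↦ 0  <
P = 1, Q = 2 ↦ 0  <
P = 1, Q = 3 ↦ 0  <
P = 2, Q = 0 ↦ 0  <
P = 2, Q = 1 ↦ 0  <
P = 2, Q = 2 ↦ 0  <
P = 2, Q = 3 ↦ 0  <
P = 3, Q = 0 ↦ 0  <
P = 3, Q = 1 ↦ 0  <
P = 3, Q = 2 ↦ 0  <
P = 3, Q = 3 ↦ 0  <
So 4 of the 16 assignments meet the threshold.

4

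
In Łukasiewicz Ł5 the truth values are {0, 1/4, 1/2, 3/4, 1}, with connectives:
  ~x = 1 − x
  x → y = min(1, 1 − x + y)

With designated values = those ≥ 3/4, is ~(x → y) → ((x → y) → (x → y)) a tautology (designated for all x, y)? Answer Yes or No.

Yes

At x = 3/4, y = 3/4, for instance:
x → y = 3/4 → 3/4 = 1
~(x → y) = ~1 = 0
x → y = 3/4 → 3/4 = 1
x → y = 3/4 → 3/4 = 1
(x → y) → (x → y) = 1 → 1 = 1
~(x → y) → ((x → y) → (x → y)) = 0 → 1 = 1
and checking the remaining 24 assignments likewise gives ≥ 3/4 in every case.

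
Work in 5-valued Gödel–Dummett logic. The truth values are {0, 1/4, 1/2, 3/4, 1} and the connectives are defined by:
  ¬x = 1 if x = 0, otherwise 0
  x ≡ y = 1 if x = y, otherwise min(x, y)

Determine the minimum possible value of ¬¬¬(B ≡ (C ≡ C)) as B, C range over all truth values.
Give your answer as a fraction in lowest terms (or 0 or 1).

Take B = 1/4, C = 0:
C ≡ C = 0 ≡ 0 = 1
B ≡ (C ≡ C) = 1/4 ≡ 1 = 1/4
¬(B ≡ (C ≡ C)) = ¬1/4 = 0
¬¬(B ≡ (C ≡ C)) = ¬0 = 1
¬¬¬(B ≡ (C ≡ C)) = ¬1 = 0
No assignment yields a value below 0, so this is the minimum.

0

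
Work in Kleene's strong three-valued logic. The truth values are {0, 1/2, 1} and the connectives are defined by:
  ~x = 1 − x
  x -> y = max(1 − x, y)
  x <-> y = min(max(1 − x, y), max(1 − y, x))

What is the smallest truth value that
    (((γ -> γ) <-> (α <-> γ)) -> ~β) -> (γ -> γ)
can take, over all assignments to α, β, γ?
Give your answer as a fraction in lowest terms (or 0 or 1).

Take α = 0, β = 0, γ = 1/2:
γ -> γ = 1/2 -> 1/2 = 1/2
α <-> γ = 0 <-> 1/2 = 1/2
(γ -> γ) <-> (α <-> γ) = 1/2 <-> 1/2 = 1/2
~β = ~0 = 1
((γ -> γ) <-> (α <-> γ)) -> ~β = 1/2 -> 1 = 1
γ -> γ = 1/2 -> 1/2 = 1/2
(((γ -> γ) <-> (α <-> γ)) -> ~β) -> (γ -> γ) = 1 -> 1/2 = 1/2
No assignment yields a value below 1/2, so this is the minimum.

1/2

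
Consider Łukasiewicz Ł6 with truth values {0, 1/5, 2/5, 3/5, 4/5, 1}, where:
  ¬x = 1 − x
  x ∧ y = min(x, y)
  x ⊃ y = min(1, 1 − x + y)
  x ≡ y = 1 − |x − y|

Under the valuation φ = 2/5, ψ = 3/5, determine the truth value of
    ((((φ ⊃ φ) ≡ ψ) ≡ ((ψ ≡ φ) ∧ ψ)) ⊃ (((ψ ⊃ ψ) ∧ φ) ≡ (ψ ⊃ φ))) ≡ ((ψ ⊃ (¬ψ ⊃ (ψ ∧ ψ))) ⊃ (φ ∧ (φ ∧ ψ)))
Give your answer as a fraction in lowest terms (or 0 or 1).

φ ⊃ φ = 2/5 ⊃ 2/5 = 1
(φ ⊃ φ) ≡ ψ = 1 ≡ 3/5 = 3/5
ψ ≡ φ = 3/5 ≡ 2/5 = 4/5
(ψ ≡ φ) ∧ ψ = 4/5 ∧ 3/5 = 3/5
((φ ⊃ φ) ≡ ψ) ≡ ((ψ ≡ φ) ∧ ψ) = 3/5 ≡ 3/5 = 1
ψ ⊃ ψ = 3/5 ⊃ 3/5 = 1
(ψ ⊃ ψ) ∧ φ = 1 ∧ 2/5 = 2/5
ψ ⊃ φ = 3/5 ⊃ 2/5 = 4/5
((ψ ⊃ ψ) ∧ φ) ≡ (ψ ⊃ φ) = 2/5 ≡ 4/5 = 3/5
(((φ ⊃ φ) ≡ ψ) ≡ ((ψ ≡ φ) ∧ ψ)) ⊃ (((ψ ⊃ ψ) ∧ φ) ≡ (ψ ⊃ φ)) = 1 ⊃ 3/5 = 3/5
¬ψ = ¬3/5 = 2/5
ψ ∧ ψ = 3/5 ∧ 3/5 = 3/5
¬ψ ⊃ (ψ ∧ ψ) = 2/5 ⊃ 3/5 = 1
ψ ⊃ (¬ψ ⊃ (ψ ∧ ψ)) = 3/5 ⊃ 1 = 1
φ ∧ ψ = 2/5 ∧ 3/5 = 2/5
φ ∧ (φ ∧ ψ) = 2/5 ∧ 2/5 = 2/5
(ψ ⊃ (¬ψ ⊃ (ψ ∧ ψ))) ⊃ (φ ∧ (φ ∧ ψ)) = 1 ⊃ 2/5 = 2/5
((((φ ⊃ φ) ≡ ψ) ≡ ((ψ ≡ φ) ∧ ψ)) ⊃ (((ψ ⊃ ψ) ∧ φ) ≡ (ψ ⊃ φ))) ≡ ((ψ ⊃ (¬ψ ⊃ (ψ ∧ ψ))) ⊃ (φ ∧ (φ ∧ ψ))) = 3/5 ≡ 2/5 = 4/5

4/5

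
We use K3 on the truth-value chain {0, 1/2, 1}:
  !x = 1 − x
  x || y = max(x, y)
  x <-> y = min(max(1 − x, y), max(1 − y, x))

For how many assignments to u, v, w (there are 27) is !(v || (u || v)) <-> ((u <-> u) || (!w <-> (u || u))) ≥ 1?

3

value 1: 3 assignments (counts)
value 1/2: 12 assignments
value 0: 12 assignments
So 3 of the 27 assignments meet the threshold.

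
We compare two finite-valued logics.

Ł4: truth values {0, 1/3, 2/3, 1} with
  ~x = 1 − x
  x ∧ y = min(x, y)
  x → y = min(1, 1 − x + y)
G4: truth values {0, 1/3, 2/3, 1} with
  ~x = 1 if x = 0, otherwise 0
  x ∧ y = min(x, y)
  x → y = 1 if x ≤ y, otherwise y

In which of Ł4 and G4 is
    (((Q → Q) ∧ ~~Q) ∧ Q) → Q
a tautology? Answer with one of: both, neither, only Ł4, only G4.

both

In Ł4: every assignment gives 1 — tautology.
In G4: every assignment gives 1 — tautology.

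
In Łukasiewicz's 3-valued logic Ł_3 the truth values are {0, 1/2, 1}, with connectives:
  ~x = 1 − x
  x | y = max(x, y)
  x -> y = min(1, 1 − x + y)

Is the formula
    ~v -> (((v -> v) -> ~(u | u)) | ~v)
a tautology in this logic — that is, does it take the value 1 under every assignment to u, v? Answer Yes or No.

u = 0, v = 0 ↦ 1
u = 0, v = 1/2 ↦ 1
u = 0, v = 1 ↦ 1
u = 1/2, v = 0 ↦ 1
u = 1/2, v = 1/2 ↦ 1
u = 1/2, v = 1 ↦ 1
u = 1, v = 0 ↦ 1
u = 1, v = 1/2 ↦ 1
u = 1, v = 1 ↦ 1
Every assignment gives a value ≥ 1.

Yes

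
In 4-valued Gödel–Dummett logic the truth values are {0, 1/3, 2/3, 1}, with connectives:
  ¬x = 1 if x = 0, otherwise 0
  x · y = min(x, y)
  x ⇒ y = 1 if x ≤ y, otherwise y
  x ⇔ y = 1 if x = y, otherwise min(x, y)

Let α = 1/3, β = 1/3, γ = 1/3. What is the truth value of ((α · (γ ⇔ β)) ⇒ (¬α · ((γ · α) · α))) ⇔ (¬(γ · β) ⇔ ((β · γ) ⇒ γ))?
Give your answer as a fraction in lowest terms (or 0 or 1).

1

γ ⇔ β = 1/3 ⇔ 1/3 = 1
α · (γ ⇔ β) = 1/3 · 1 = 1/3
¬α = ¬1/3 = 0
γ · α = 1/3 · 1/3 = 1/3
(γ · α) · α = 1/3 · 1/3 = 1/3
¬α · ((γ · α) · α) = 0 · 1/3 = 0
(α · (γ ⇔ β)) ⇒ (¬α · ((γ · α) · α)) = 1/3 ⇒ 0 = 0
γ · β = 1/3 · 1/3 = 1/3
¬(γ · β) = ¬1/3 = 0
β · γ = 1/3 · 1/3 = 1/3
(β · γ) ⇒ γ = 1/3 ⇒ 1/3 = 1
¬(γ · β) ⇔ ((β · γ) ⇒ γ) = 0 ⇔ 1 = 0
((α · (γ ⇔ β)) ⇒ (¬α · ((γ · α) · α))) ⇔ (¬(γ · β) ⇔ ((β · γ) ⇒ γ)) = 0 ⇔ 0 = 1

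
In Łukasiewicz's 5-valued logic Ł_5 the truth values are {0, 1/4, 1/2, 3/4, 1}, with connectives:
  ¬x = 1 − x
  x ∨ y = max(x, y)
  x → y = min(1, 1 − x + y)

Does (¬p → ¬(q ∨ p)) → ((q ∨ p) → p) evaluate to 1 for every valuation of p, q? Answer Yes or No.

At p = 1, q = 3/4, for instance:
¬p = ¬1 = 0
q ∨ p = 3/4 ∨ 1 = 1
¬(q ∨ p) = ¬1 = 0
¬p → ¬(q ∨ p) = 0 → 0 = 1
(q ∨ p) → p = 1 → 1 = 1
(¬p → ¬(q ∨ p)) → ((q ∨ p) → p) = 1 → 1 = 1
and checking the remaining 24 assignments likewise gives ≥ 1 in every case.

Yes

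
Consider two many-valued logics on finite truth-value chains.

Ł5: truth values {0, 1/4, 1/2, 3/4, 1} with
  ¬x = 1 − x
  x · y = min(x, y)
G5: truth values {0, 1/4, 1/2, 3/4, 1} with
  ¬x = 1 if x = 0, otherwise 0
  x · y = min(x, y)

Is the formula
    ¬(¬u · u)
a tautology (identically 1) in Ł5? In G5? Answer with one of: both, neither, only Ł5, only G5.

only G5

In Ł5: at u = 1/4 the value is 3/4 — not a tautology.
In G5: every assignment gives 1 — tautology.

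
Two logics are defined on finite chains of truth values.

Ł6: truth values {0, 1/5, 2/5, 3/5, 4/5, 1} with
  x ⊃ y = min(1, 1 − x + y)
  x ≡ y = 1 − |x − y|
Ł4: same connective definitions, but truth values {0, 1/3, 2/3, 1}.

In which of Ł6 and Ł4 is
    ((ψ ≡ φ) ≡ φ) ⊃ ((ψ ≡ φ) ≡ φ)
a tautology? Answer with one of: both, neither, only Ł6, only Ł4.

In Ł6: every assignment gives 1 — tautology.
In Ł4: every assignment gives 1 — tautology.

both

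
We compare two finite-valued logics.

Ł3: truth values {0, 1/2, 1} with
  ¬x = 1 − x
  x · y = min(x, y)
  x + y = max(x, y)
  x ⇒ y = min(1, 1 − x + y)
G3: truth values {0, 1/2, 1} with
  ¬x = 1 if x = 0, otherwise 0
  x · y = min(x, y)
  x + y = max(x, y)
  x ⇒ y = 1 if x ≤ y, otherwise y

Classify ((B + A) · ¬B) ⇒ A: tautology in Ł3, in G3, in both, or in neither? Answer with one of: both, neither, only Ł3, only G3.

In Ł3: at A = 0, B = 1/2 the value is 1/2 — not a tautology.
In G3: every assignment gives 1 — tautology.

only G3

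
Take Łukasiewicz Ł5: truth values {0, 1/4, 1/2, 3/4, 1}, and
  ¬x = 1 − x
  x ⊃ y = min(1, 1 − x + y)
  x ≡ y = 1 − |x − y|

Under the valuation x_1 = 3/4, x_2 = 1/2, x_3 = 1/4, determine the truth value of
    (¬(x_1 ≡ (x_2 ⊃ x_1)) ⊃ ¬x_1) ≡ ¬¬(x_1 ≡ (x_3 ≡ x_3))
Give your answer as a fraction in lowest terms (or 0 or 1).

3/4

x_2 ⊃ x_1 = 1/2 ⊃ 3/4 = 1
x_1 ≡ (x_2 ⊃ x_1) = 3/4 ≡ 1 = 3/4
¬(x_1 ≡ (x_2 ⊃ x_1)) = ¬3/4 = 1/4
¬x_1 = ¬3/4 = 1/4
¬(x_1 ≡ (x_2 ⊃ x_1)) ⊃ ¬x_1 = 1/4 ⊃ 1/4 = 1
x_3 ≡ x_3 = 1/4 ≡ 1/4 = 1
x_1 ≡ (x_3 ≡ x_3) = 3/4 ≡ 1 = 3/4
¬(x_1 ≡ (x_3 ≡ x_3)) = ¬3/4 = 1/4
¬¬(x_1 ≡ (x_3 ≡ x_3)) = ¬1/4 = 3/4
(¬(x_1 ≡ (x_2 ⊃ x_1)) ⊃ ¬x_1) ≡ ¬¬(x_1 ≡ (x_3 ≡ x_3)) = 1 ≡ 3/4 = 3/4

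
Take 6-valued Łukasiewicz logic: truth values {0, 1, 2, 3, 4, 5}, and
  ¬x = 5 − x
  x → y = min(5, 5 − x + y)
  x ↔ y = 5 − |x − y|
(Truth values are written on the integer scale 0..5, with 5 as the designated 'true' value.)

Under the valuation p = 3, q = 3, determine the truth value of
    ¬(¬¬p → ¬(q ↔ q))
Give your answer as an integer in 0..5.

¬p = ¬3 = 2
¬¬p = ¬2 = 3
q ↔ q = 3 ↔ 3 = 5
¬(q ↔ q) = ¬5 = 0
¬¬p → ¬(q ↔ q) = 3 → 0 = 2
¬(¬¬p → ¬(q ↔ q)) = ¬2 = 3

3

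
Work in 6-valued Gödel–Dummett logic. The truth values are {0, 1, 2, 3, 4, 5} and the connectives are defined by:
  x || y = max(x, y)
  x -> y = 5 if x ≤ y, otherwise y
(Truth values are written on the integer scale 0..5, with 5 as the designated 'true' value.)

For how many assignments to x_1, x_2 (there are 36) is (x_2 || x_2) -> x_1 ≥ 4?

value 5: 21 assignments (counts)
value 4: 1 assignment (counts)
value 3: 2 assignments
value 2: 3 assignments
value 1: 4 assignments
value 0: 5 assignments
So 22 of the 36 assignments meet the threshold.

22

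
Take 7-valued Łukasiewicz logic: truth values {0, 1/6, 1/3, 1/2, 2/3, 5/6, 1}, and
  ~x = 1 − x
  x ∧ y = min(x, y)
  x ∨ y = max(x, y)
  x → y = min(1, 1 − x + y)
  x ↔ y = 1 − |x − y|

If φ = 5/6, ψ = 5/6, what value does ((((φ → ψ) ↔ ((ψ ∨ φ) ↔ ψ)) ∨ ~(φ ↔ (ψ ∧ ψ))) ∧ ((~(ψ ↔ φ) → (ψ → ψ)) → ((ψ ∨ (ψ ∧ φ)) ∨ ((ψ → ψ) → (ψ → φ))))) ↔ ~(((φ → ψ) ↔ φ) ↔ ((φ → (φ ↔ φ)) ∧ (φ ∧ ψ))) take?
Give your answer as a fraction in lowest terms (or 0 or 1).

φ → ψ = 5/6 → 5/6 = 1
ψ ∨ φ = 5/6 ∨ 5/6 = 5/6
(ψ ∨ φ) ↔ ψ = 5/6 ↔ 5/6 = 1
(φ → ψ) ↔ ((ψ ∨ φ) ↔ ψ) = 1 ↔ 1 = 1
ψ ∧ ψ = 5/6 ∧ 5/6 = 5/6
φ ↔ (ψ ∧ ψ) = 5/6 ↔ 5/6 = 1
~(φ ↔ (ψ ∧ ψ)) = ~1 = 0
((φ → ψ) ↔ ((ψ ∨ φ) ↔ ψ)) ∨ ~(φ ↔ (ψ ∧ ψ)) = 1 ∨ 0 = 1
ψ ↔ φ = 5/6 ↔ 5/6 = 1
~(ψ ↔ φ) = ~1 = 0
ψ → ψ = 5/6 → 5/6 = 1
~(ψ ↔ φ) → (ψ → ψ) = 0 → 1 = 1
ψ ∧ φ = 5/6 ∧ 5/6 = 5/6
ψ ∨ (ψ ∧ φ) = 5/6 ∨ 5/6 = 5/6
ψ → ψ = 5/6 → 5/6 = 1
ψ → φ = 5/6 → 5/6 = 1
(ψ → ψ) → (ψ → φ) = 1 → 1 = 1
(ψ ∨ (ψ ∧ φ)) ∨ ((ψ → ψ) → (ψ → φ)) = 5/6 ∨ 1 = 1
(~(ψ ↔ φ) → (ψ → ψ)) → ((ψ ∨ (ψ ∧ φ)) ∨ ((ψ → ψ) → (ψ → φ))) = 1 → 1 = 1
(((φ → ψ) ↔ ((ψ ∨ φ) ↔ ψ)) ∨ ~(φ ↔ (ψ ∧ ψ))) ∧ ((~(ψ ↔ φ) → (ψ → ψ)) → ((ψ ∨ (ψ ∧ φ)) ∨ ((ψ → ψ) → (ψ → φ)))) = 1 ∧ 1 = 1
φ → ψ = 5/6 → 5/6 = 1
(φ → ψ) ↔ φ = 1 ↔ 5/6 = 5/6
φ ↔ φ = 5/6 ↔ 5/6 = 1
φ → (φ ↔ φ) = 5/6 → 1 = 1
φ ∧ ψ = 5/6 ∧ 5/6 = 5/6
(φ → (φ ↔ φ)) ∧ (φ ∧ ψ) = 1 ∧ 5/6 = 5/6
((φ → ψ) ↔ φ) ↔ ((φ → (φ ↔ φ)) ∧ (φ ∧ ψ)) = 5/6 ↔ 5/6 = 1
~(((φ → ψ) ↔ φ) ↔ ((φ → (φ ↔ φ)) ∧ (φ ∧ ψ))) = ~1 = 0
((((φ → ψ) ↔ ((ψ ∨ φ) ↔ ψ)) ∨ ~(φ ↔ (ψ ∧ ψ))) ∧ ((~(ψ ↔ φ) → (ψ → ψ)) → ((ψ ∨ (ψ ∧ φ)) ∨ ((ψ → ψ) → (ψ → φ))))) ↔ ~(((φ → ψ) ↔ φ) ↔ ((φ → (φ ↔ φ)) ∧ (φ ∧ ψ))) = 1 ↔ 0 = 0

0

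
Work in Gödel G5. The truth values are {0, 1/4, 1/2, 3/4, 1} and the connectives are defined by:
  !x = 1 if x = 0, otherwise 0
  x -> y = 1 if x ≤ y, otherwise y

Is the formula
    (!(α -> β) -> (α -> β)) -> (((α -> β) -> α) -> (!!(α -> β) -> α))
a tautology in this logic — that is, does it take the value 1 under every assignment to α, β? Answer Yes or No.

No

Counterexample: take α = 1/2, β = 1/4.
α -> β = 1/2 -> 1/4 = 1/4
!(α -> β) = !1/4 = 0
α -> β = 1/2 -> 1/4 = 1/4
!(α -> β) -> (α -> β) = 0 -> 1/4 = 1
α -> β = 1/2 -> 1/4 = 1/4
(α -> β) -> α = 1/4 -> 1/2 = 1
α -> β = 1/2 -> 1/4 = 1/4
!(α -> β) = !1/4 = 0
!!(α -> β) = !0 = 1
!!(α -> β) -> α = 1 -> 1/2 = 1/2
((α -> β) -> α) -> (!!(α -> β) -> α) = 1 -> 1/2 = 1/2
(!(α -> β) -> (α -> β)) -> (((α -> β) -> α) -> (!!(α -> β) -> α)) = 1 -> 1/2 = 1/2
This gives 1/2 ≠ 1.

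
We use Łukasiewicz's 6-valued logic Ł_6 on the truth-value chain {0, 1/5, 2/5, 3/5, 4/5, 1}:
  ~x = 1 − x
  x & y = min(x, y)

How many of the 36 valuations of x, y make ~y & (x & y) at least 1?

0

value 2/5: 8 assignments
value 1/5: 12 assignments
value 0: 16 assignments
So 0 of the 36 assignments meet the threshold.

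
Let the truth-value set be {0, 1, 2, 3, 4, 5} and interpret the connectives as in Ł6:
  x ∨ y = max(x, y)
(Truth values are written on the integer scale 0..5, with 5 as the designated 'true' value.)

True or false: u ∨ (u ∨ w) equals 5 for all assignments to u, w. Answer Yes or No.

No

Counterexample: take u = 0, w = 0.
u ∨ w = 0 ∨ 0 = 0
u ∨ (u ∨ w) = 0 ∨ 0 = 0
This gives 0 ≠ 5.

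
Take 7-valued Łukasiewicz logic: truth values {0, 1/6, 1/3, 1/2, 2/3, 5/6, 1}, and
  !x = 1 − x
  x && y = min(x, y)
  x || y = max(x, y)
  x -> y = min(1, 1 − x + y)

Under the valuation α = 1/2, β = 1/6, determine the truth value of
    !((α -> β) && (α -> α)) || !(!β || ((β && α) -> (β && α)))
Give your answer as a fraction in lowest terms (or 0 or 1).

1/3

α -> β = 1/2 -> 1/6 = 2/3
α -> α = 1/2 -> 1/2 = 1
(α -> β) && (α -> α) = 2/3 && 1 = 2/3
!((α -> β) && (α -> α)) = !2/3 = 1/3
!β = !1/6 = 5/6
β && α = 1/6 && 1/2 = 1/6
β && α = 1/6 && 1/2 = 1/6
(β && α) -> (β && α) = 1/6 -> 1/6 = 1
!β || ((β && α) -> (β && α)) = 5/6 || 1 = 1
!(!β || ((β && α) -> (β && α))) = !1 = 0
!((α -> β) && (α -> α)) || !(!β || ((β && α) -> (β && α))) = 1/3 || 0 = 1/3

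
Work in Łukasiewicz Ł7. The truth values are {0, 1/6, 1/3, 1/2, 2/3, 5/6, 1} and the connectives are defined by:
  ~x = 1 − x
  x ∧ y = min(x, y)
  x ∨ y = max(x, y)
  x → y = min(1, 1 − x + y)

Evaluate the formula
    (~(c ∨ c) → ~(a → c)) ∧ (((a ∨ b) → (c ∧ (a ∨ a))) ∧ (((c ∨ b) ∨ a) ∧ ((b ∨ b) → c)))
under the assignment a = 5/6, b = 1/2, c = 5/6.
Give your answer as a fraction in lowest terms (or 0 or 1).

c ∨ c = 5/6 ∨ 5/6 = 5/6
~(c ∨ c) = ~5/6 = 1/6
a → c = 5/6 → 5/6 = 1
~(a → c) = ~1 = 0
~(c ∨ c) → ~(a → c) = 1/6 → 0 = 5/6
a ∨ b = 5/6 ∨ 1/2 = 5/6
a ∨ a = 5/6 ∨ 5/6 = 5/6
c ∧ (a ∨ a) = 5/6 ∧ 5/6 = 5/6
(a ∨ b) → (c ∧ (a ∨ a)) = 5/6 → 5/6 = 1
c ∨ b = 5/6 ∨ 1/2 = 5/6
(c ∨ b) ∨ a = 5/6 ∨ 5/6 = 5/6
b ∨ b = 1/2 ∨ 1/2 = 1/2
(b ∨ b) → c = 1/2 → 5/6 = 1
((c ∨ b) ∨ a) ∧ ((b ∨ b) → c) = 5/6 ∧ 1 = 5/6
((a ∨ b) → (c ∧ (a ∨ a))) ∧ (((c ∨ b) ∨ a) ∧ ((b ∨ b) → c)) = 1 ∧ 5/6 = 5/6
(~(c ∨ c) → ~(a → c)) ∧ (((a ∨ b) → (c ∧ (a ∨ a))) ∧ (((c ∨ b) ∨ a) ∧ ((b ∨ b) → c))) = 5/6 ∧ 5/6 = 5/6

5/6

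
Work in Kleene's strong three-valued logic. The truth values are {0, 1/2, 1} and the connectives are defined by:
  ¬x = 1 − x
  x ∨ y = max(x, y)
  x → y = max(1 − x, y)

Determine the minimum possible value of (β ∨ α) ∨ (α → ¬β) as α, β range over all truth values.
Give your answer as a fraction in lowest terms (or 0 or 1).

1/2

Take α = 1/2, β = 1/2:
β ∨ α = 1/2 ∨ 1/2 = 1/2
¬β = ¬1/2 = 1/2
α → ¬β = 1/2 → 1/2 = 1/2
(β ∨ α) ∨ (α → ¬β) = 1/2 ∨ 1/2 = 1/2
No assignment yields a value below 1/2, so this is the minimum.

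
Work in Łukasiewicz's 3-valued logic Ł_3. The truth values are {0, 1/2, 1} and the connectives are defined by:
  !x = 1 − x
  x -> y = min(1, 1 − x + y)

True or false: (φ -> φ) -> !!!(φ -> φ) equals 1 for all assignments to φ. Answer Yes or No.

No

Counterexample: take φ = 0.
φ -> φ = 0 -> 0 = 1
φ -> φ = 0 -> 0 = 1
!(φ -> φ) = !1 = 0
!!(φ -> φ) = !0 = 1
!!!(φ -> φ) = !1 = 0
(φ -> φ) -> !!!(φ -> φ) = 1 -> 0 = 0
This gives 0 ≠ 1.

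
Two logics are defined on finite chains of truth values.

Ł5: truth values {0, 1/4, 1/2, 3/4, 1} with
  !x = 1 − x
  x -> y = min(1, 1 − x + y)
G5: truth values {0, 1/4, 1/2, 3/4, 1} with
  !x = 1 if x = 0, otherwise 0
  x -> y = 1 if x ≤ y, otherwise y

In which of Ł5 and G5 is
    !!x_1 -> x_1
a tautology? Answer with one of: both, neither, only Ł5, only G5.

In Ł5: every assignment gives 1 — tautology.
In G5: at x_1 = 1/4 the value is 1/4 — not a tautology.

only Ł5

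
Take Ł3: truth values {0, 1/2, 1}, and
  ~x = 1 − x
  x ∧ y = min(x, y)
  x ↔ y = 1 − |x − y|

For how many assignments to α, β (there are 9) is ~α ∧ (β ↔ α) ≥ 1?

1

α = 0, β = 0 ↦ 1  ≥
α = 0, β = 1/2 ↦ 1/2  <
α = 0, β = 1 ↦ 0  <
α = 1/2, β = 0 ↦ 1/2  <
α = 1/2, β = 1/2 ↦ 1/2  <
α = 1/2, β = 1 ↦ 1/2  <
α = 1, β = 0 ↦ 0  <
α = 1, β = 1/2 ↦ 0  <
α = 1, β = 1 ↦ 0  <
So 1 of the 9 assignments meets the threshold.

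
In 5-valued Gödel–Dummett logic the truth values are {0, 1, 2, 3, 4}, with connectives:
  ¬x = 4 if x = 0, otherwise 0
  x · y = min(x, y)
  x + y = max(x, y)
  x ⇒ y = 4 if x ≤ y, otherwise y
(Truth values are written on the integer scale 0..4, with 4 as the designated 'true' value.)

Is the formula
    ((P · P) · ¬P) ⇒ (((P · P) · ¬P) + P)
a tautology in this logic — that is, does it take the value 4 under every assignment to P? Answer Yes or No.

Yes

P = 0 ↦ 4
P = 1 ↦ 4
P = 2 ↦ 4
P = 3 ↦ 4
P = 4 ↦ 4
Every assignment gives a value ≥ 4.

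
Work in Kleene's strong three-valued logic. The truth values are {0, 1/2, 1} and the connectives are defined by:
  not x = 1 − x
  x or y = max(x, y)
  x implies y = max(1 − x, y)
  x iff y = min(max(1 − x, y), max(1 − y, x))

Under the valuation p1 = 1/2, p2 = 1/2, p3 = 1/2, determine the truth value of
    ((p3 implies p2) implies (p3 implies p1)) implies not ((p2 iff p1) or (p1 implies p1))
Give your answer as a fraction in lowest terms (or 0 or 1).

1/2

p3 implies p2 = 1/2 implies 1/2 = 1/2
p3 implies p1 = 1/2 implies 1/2 = 1/2
(p3 implies p2) implies (p3 implies p1) = 1/2 implies 1/2 = 1/2
p2 iff p1 = 1/2 iff 1/2 = 1/2
p1 implies p1 = 1/2 implies 1/2 = 1/2
(p2 iff p1) or (p1 implies p1) = 1/2 or 1/2 = 1/2
not ((p2 iff p1) or (p1 implies p1)) = not 1/2 = 1/2
((p3 implies p2) implies (p3 implies p1)) implies not ((p2 iff p1) or (p1 implies p1)) = 1/2 implies 1/2 = 1/2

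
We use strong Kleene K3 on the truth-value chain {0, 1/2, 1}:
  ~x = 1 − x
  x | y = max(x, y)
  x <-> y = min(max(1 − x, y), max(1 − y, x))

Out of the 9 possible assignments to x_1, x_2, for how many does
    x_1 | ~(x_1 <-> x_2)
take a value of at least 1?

4

x_1 = 0, x_2 = 0 ↦ 0  <
x_1 = 0, x_2 = 1/2 ↦ 1/2  <
x_1 = 0, x_2 = 1 ↦ 1  ≥
x_1 = 1/2, x_2 = 0 ↦ 1/2  <
x_1 = 1/2, x_2 = 1/2 ↦ 1/2  <
x_1 = 1/2, x_2 = 1 ↦ 1/2  <
x_1 = 1, x_2 = 0 ↦ 1  ≥
x_1 = 1, x_2 = 1/2 ↦ 1  ≥
x_1 = 1, x_2 = 1 ↦ 1  ≥
So 4 of the 9 assignments meet the threshold.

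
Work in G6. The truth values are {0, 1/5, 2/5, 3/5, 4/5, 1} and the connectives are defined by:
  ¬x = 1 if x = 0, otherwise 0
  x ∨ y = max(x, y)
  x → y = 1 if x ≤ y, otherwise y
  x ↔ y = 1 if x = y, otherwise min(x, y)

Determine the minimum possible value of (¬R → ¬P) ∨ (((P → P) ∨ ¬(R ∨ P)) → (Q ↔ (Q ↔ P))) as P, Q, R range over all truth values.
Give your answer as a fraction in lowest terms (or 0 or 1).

Take P = 1/5, Q = 1/5, R = 0:
¬R = ¬0 = 1
¬P = ¬1/5 = 0
¬R → ¬P = 1 → 0 = 0
P → P = 1/5 → 1/5 = 1
R ∨ P = 0 ∨ 1/5 = 1/5
¬(R ∨ P) = ¬1/5 = 0
(P → P) ∨ ¬(R ∨ P) = 1 ∨ 0 = 1
Q ↔ P = 1/5 ↔ 1/5 = 1
Q ↔ (Q ↔ P) = 1/5 ↔ 1 = 1/5
((P → P) ∨ ¬(R ∨ P)) → (Q ↔ (Q ↔ P)) = 1 → 1/5 = 1/5
(¬R → ¬P) ∨ (((P → P) ∨ ¬(R ∨ P)) → (Q ↔ (Q ↔ P))) = 0 ∨ 1/5 = 1/5
No assignment yields a value below 1/5, so this is the minimum.

1/5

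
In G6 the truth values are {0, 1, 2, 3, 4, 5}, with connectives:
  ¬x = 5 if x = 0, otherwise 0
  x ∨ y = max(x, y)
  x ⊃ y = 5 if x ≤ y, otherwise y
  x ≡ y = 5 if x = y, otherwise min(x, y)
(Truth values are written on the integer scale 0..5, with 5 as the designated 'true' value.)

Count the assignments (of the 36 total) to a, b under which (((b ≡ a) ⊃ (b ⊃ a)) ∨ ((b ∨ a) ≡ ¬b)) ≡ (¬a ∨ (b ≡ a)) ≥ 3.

17

value 5: 11 assignments (counts)
value 4: 2 assignments (counts)
value 3: 4 assignments (counts)
value 2: 6 assignments
value 1: 8 assignments
value 0: 5 assignments
So 17 of the 36 assignments meet the threshold.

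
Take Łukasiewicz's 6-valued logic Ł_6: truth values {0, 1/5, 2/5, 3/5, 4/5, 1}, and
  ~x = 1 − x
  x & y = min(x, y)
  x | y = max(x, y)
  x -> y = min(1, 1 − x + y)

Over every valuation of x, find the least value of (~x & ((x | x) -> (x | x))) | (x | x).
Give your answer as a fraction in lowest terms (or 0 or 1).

3/5

Take x = 2/5:
~x = ~2/5 = 3/5
x | x = 2/5 | 2/5 = 2/5
x | x = 2/5 | 2/5 = 2/5
(x | x) -> (x | x) = 2/5 -> 2/5 = 1
~x & ((x | x) -> (x | x)) = 3/5 & 1 = 3/5
x | x = 2/5 | 2/5 = 2/5
(~x & ((x | x) -> (x | x))) | (x | x) = 3/5 | 2/5 = 3/5
No assignment yields a value below 3/5, so this is the minimum.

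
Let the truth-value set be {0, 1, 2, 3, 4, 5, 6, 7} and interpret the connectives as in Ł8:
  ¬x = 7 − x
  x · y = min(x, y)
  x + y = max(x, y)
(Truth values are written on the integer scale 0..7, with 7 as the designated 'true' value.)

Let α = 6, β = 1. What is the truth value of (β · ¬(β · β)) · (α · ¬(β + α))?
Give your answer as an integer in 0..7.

1

β · β = 1 · 1 = 1
¬(β · β) = ¬1 = 6
β · ¬(β · β) = 1 · 6 = 1
β + α = 1 + 6 = 6
¬(β + α) = ¬6 = 1
α · ¬(β + α) = 6 · 1 = 1
(β · ¬(β · β)) · (α · ¬(β + α)) = 1 · 1 = 1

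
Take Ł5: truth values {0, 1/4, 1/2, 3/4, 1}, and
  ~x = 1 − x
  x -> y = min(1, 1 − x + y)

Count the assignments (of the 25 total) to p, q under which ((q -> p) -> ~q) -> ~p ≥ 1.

15

value 1: 15 assignments (counts)
value 3/4: 4 assignments
value 1/2: 3 assignments
value 1/4: 2 assignments
value 0: 1 assignment
So 15 of the 25 assignments meet the threshold.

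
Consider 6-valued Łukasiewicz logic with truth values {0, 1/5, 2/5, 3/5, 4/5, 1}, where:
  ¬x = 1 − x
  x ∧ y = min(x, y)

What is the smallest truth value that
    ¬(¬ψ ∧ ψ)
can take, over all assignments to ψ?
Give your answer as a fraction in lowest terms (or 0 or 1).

3/5

Take ψ = 2/5:
¬ψ = ¬2/5 = 3/5
¬ψ ∧ ψ = 3/5 ∧ 2/5 = 2/5
¬(¬ψ ∧ ψ) = ¬2/5 = 3/5
No assignment yields a value below 3/5, so this is the minimum.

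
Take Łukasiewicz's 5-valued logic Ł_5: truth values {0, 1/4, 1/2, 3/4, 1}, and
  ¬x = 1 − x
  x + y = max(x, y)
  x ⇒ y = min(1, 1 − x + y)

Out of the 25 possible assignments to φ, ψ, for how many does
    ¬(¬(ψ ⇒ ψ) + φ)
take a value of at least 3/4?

value 1: 5 assignments (counts)
value 3/4: 5 assignments (counts)
value 1/2: 5 assignments
value 1/4: 5 assignments
value 0: 5 assignments
So 10 of the 25 assignments meet the threshold.

10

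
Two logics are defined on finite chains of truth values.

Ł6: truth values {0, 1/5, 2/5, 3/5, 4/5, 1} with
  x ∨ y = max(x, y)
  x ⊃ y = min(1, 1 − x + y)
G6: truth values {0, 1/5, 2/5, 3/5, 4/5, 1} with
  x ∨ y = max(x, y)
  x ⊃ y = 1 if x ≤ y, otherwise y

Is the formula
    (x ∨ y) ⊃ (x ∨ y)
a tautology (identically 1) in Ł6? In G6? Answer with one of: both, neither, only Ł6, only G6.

both

In Ł6: every assignment gives 1 — tautology.
In G6: every assignment gives 1 — tautology.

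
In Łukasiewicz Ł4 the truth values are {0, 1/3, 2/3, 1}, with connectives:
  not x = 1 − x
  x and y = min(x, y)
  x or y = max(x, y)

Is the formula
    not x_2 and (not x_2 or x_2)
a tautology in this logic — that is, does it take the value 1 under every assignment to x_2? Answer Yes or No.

No

Counterexample: take x_2 = 1/3.
not x_2 = not 1/3 = 2/3
not x_2 or x_2 = 2/3 or 1/3 = 2/3
not x_2 and (not x_2 or x_2) = 2/3 and 2/3 = 2/3
This gives 2/3 ≠ 1.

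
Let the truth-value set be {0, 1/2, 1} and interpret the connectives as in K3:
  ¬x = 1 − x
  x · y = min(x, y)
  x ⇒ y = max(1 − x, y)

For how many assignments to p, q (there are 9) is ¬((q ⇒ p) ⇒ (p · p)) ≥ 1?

p = 0, q = 0 ↦ 1  ≥
p = 0, q = 1/2 ↦ 1/2  <
p = 0, q = 1 ↦ 0  <
p = 1/2, q = 0 ↦ 1/2  <
p = 1/2, q = 1/2 ↦ 1/2  <
p = 1/2, q = 1 ↦ 1/2  <
p = 1, q = 0 ↦ 0  <
p = 1, q = 1/2 ↦ 0  <
p = 1, q = 1 ↦ 0  <
So 1 of the 9 assignments meets the threshold.

1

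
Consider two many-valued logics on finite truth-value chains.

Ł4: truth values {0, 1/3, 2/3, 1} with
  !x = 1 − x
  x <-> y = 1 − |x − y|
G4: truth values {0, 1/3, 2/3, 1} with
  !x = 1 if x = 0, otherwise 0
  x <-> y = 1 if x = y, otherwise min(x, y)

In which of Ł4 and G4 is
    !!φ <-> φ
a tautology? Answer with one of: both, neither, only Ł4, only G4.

In Ł4: every assignment gives 1 — tautology.
In G4: at φ = 1/3 the value is 1/3 — not a tautology.

only Ł4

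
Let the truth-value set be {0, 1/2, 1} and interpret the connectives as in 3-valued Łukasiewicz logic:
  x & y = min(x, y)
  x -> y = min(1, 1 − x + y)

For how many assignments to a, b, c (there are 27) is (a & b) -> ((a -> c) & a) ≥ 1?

24

value 1: 24 assignments (counts)
value 1/2: 2 assignments
value 0: 1 assignment
So 24 of the 27 assignments meet the threshold.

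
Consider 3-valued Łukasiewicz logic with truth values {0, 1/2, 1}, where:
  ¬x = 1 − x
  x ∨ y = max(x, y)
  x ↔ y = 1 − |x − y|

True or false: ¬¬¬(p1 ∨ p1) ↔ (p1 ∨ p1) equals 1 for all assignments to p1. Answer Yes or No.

No

Counterexample: take p1 = 0.
p1 ∨ p1 = 0 ∨ 0 = 0
¬(p1 ∨ p1) = ¬0 = 1
¬¬(p1 ∨ p1) = ¬1 = 0
¬¬¬(p1 ∨ p1) = ¬0 = 1
p1 ∨ p1 = 0 ∨ 0 = 0
¬¬¬(p1 ∨ p1) ↔ (p1 ∨ p1) = 1 ↔ 0 = 0
This gives 0 ≠ 1.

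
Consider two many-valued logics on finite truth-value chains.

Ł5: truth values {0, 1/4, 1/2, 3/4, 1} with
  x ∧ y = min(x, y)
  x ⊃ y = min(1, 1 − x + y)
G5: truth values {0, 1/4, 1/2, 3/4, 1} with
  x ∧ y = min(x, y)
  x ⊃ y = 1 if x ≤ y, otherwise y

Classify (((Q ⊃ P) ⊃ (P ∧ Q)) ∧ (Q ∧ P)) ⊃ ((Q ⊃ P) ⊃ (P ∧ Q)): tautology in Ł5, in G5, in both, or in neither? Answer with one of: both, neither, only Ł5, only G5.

both

In Ł5: every assignment gives 1 — tautology.
In G5: every assignment gives 1 — tautology.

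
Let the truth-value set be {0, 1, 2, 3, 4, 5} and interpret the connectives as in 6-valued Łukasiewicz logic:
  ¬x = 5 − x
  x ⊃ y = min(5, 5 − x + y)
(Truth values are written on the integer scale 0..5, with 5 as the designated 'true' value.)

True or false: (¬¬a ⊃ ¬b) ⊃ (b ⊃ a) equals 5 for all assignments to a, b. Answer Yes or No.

No

Counterexample: take a = 0, b = 1.
¬a = ¬0 = 5
¬¬a = ¬5 = 0
¬b = ¬1 = 4
¬¬a ⊃ ¬b = 0 ⊃ 4 = 5
b ⊃ a = 1 ⊃ 0 = 4
(¬¬a ⊃ ¬b) ⊃ (b ⊃ a) = 5 ⊃ 4 = 4
This gives 4 ≠ 5.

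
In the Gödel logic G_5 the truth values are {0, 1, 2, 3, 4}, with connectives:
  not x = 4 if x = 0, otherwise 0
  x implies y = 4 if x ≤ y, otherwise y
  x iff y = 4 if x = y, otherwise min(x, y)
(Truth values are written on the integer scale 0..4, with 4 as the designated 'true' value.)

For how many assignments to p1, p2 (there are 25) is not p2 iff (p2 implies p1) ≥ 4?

9

value 4: 9 assignments (counts)
value 0: 16 assignments
So 9 of the 25 assignments meet the threshold.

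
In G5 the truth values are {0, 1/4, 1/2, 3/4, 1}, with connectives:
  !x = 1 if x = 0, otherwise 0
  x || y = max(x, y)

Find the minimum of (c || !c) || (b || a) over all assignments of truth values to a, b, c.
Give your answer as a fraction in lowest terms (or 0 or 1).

1/4

Take a = 0, b = 0, c = 1/4:
!c = !1/4 = 0
c || !c = 1/4 || 0 = 1/4
b || a = 0 || 0 = 0
(c || !c) || (b || a) = 1/4 || 0 = 1/4
No assignment yields a value below 1/4, so this is the minimum.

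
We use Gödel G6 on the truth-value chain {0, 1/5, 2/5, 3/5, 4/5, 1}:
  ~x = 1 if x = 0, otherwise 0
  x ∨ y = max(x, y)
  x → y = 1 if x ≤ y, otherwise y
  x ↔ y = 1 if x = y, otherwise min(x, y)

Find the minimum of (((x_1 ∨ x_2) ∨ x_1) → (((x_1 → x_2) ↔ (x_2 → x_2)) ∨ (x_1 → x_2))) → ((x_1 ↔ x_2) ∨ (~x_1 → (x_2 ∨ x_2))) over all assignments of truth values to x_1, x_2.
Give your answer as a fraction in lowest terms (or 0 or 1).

Take x_1 = 0, x_2 = 1/5:
x_1 ∨ x_2 = 0 ∨ 1/5 = 1/5
(x_1 ∨ x_2) ∨ x_1 = 1/5 ∨ 0 = 1/5
x_1 → x_2 = 0 → 1/5 = 1
x_2 → x_2 = 1/5 → 1/5 = 1
(x_1 → x_2) ↔ (x_2 → x_2) = 1 ↔ 1 = 1
x_1 → x_2 = 0 → 1/5 = 1
((x_1 → x_2) ↔ (x_2 → x_2)) ∨ (x_1 → x_2) = 1 ∨ 1 = 1
((x_1 ∨ x_2) ∨ x_1) → (((x_1 → x_2) ↔ (x_2 → x_2)) ∨ (x_1 → x_2)) = 1/5 → 1 = 1
x_1 ↔ x_2 = 0 ↔ 1/5 = 0
~x_1 = ~0 = 1
x_2 ∨ x_2 = 1/5 ∨ 1/5 = 1/5
~x_1 → (x_2 ∨ x_2) = 1 → 1/5 = 1/5
(x_1 ↔ x_2) ∨ (~x_1 → (x_2 ∨ x_2)) = 0 ∨ 1/5 = 1/5
(((x_1 ∨ x_2) ∨ x_1) → (((x_1 → x_2) ↔ (x_2 → x_2)) ∨ (x_1 → x_2))) → ((x_1 ↔ x_2) ∨ (~x_1 → (x_2 ∨ x_2))) = 1 → 1/5 = 1/5
No assignment yields a value below 1/5, so this is the minimum.

1/5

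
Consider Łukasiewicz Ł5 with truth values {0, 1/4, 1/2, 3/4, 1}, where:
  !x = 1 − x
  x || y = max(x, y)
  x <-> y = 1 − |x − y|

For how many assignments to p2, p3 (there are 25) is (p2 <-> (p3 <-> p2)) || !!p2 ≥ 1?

value 1: 11 assignments (counts)
value 3/4: 7 assignments
value 1/2: 4 assignments
value 1/4: 2 assignments
value 0: 1 assignment
So 11 of the 25 assignments meet the threshold.

11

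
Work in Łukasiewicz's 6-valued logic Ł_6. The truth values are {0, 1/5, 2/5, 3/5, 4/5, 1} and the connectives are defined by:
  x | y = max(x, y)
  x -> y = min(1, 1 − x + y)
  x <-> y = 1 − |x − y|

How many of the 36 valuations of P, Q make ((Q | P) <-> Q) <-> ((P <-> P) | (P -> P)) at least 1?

21

value 1: 21 assignments (counts)
value 4/5: 5 assignments
value 3/5: 4 assignments
value 2/5: 3 assignments
value 1/5: 2 assignments
value 0: 1 assignment
So 21 of the 36 assignments meet the threshold.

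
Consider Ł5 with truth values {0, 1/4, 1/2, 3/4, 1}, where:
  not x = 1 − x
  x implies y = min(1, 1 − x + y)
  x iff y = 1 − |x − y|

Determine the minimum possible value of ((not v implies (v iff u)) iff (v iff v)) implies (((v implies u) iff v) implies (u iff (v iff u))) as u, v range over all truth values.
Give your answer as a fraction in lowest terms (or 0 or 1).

1/2

Take u = 0, v = 1/2:
not v = not 1/2 = 1/2
v iff u = 1/2 iff 0 = 1/2
not v implies (v iff u) = 1/2 implies 1/2 = 1
v iff v = 1/2 iff 1/2 = 1
(not v implies (v iff u)) iff (v iff v) = 1 iff 1 = 1
v implies u = 1/2 implies 0 = 1/2
(v implies u) iff v = 1/2 iff 1/2 = 1
v iff u = 1/2 iff 0 = 1/2
u iff (v iff u) = 0 iff 1/2 = 1/2
((v implies u) iff v) implies (u iff (v iff u)) = 1 implies 1/2 = 1/2
((not v implies (v iff u)) iff (v iff v)) implies (((v implies u) iff v) implies (u iff (v iff u))) = 1 implies 1/2 = 1/2
No assignment yields a value below 1/2, so this is the minimum.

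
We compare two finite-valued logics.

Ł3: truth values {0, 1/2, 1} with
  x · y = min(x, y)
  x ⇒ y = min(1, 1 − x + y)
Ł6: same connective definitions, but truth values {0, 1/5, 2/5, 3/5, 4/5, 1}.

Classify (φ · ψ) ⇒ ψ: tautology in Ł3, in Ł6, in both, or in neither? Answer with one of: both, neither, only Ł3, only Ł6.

In Ł3: every assignment gives 1 — tautology.
In Ł6: every assignment gives 1 — tautology.

both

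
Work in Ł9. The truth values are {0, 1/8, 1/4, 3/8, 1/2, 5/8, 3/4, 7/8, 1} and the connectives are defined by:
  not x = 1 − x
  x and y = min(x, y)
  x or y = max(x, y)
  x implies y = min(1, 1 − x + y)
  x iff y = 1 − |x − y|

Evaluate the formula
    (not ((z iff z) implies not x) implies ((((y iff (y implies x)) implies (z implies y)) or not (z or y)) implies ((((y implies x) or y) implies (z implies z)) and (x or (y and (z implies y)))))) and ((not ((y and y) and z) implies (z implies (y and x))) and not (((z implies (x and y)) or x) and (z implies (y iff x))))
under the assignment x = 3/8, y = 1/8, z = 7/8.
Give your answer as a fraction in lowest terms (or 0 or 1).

3/8

z iff z = 7/8 iff 7/8 = 1
not x = not 3/8 = 5/8
(z iff z) implies not x = 1 implies 5/8 = 5/8
not ((z iff z) implies not x) = not 5/8 = 3/8
y implies x = 1/8 implies 3/8 = 1
y iff (y implies x) = 1/8 iff 1 = 1/8
z implies y = 7/8 implies 1/8 = 1/4
(y iff (y implies x)) implies (z implies y) = 1/8 implies 1/4 = 1
z or y = 7/8 or 1/8 = 7/8
not (z or y) = not 7/8 = 1/8
((y iff (y implies x)) implies (z implies y)) or not (z or y) = 1 or 1/8 = 1
y implies x = 1/8 implies 3/8 = 1
(y implies x) or y = 1 or 1/8 = 1
z implies z = 7/8 implies 7/8 = 1
((y implies x) or y) implies (z implies z) = 1 implies 1 = 1
z implies y = 7/8 implies 1/8 = 1/4
y and (z implies y) = 1/8 and 1/4 = 1/8
x or (y and (z implies y)) = 3/8 or 1/8 = 3/8
(((y implies x) or y) implies (z implies z)) and (x or (y and (z implies y))) = 1 and 3/8 = 3/8
(((y iff (y implies x)) implies (z implies y)) or not (z or y)) implies ((((y implies x) or y) implies (z implies z)) and (x or (y and (z implies y)))) = 1 implies 3/8 = 3/8
not ((z iff z) implies not x) implies ((((y iff (y implies x)) implies (z implies y)) or not (z or y)) implies ((((y implies x) or y) implies (z implies z)) and (x or (y and (z implies y))))) = 3/8 implies 3/8 = 1
y and y = 1/8 and 1/8 = 1/8
(y and y) and z = 1/8 and 7/8 = 1/8
not ((y and y) and z) = not 1/8 = 7/8
y and x = 1/8 and 3/8 = 1/8
z implies (y and x) = 7/8 implies 1/8 = 1/4
not ((y and y) and z) implies (z implies (y and x)) = 7/8 implies 1/4 = 3/8
x and y = 3/8 and 1/8 = 1/8
z implies (x and y) = 7/8 implies 1/8 = 1/4
(z implies (x and y)) or x = 1/4 or 3/8 = 3/8
y iff x = 1/8 iff 3/8 = 3/4
z implies (y iff x) = 7/8 implies 3/4 = 7/8
((z implies (x and y)) or x) and (z implies (y iff x)) = 3/8 and 7/8 = 3/8
not (((z implies (x and y)) or x) and (z implies (y iff x))) = not 3/8 = 5/8
(not ((y and y) and z) implies (z implies (y and x))) and not (((z implies (x and y)) or x) and (z implies (y iff x))) = 3/8 and 5/8 = 3/8
(not ((z iff z) implies not x) implies ((((y iff (y implies x)) implies (z implies y)) or not (z or y)) implies ((((y implies x) or y) implies (z implies z)) and (x or (y and (z implies y)))))) and ((not ((y and y) and z) implies (z implies (y and x))) and not (((z implies (x and y)) or x) and (z implies (y iff x)))) = 1 and 3/8 = 3/8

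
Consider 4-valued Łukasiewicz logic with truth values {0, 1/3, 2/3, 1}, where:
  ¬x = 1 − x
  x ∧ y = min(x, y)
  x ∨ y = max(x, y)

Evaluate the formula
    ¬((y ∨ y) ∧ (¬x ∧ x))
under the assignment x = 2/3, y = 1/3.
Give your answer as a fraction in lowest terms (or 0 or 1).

y ∨ y = 1/3 ∨ 1/3 = 1/3
¬x = ¬2/3 = 1/3
¬x ∧ x = 1/3 ∧ 2/3 = 1/3
(y ∨ y) ∧ (¬x ∧ x) = 1/3 ∧ 1/3 = 1/3
¬((y ∨ y) ∧ (¬x ∧ x)) = ¬1/3 = 2/3

2/3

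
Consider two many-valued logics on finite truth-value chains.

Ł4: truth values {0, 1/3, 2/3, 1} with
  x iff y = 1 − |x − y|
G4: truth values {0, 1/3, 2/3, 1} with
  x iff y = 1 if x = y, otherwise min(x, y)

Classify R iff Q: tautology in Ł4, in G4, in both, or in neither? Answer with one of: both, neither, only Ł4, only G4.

neither

In Ł4: at Q = 0, R = 1/3 the value is 2/3 — not a tautology.
In G4: at Q = 0, R = 1/3 the value is 0 — not a tautology.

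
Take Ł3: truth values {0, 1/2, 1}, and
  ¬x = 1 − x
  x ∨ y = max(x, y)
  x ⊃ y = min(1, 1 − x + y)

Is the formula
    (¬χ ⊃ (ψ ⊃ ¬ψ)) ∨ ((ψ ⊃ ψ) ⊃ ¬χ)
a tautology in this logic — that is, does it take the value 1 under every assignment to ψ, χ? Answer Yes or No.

Counterexample: take ψ = 1, χ = 1/2.
¬χ = ¬1/2 = 1/2
¬ψ = ¬1 = 0
ψ ⊃ ¬ψ = 1 ⊃ 0 = 0
¬χ ⊃ (ψ ⊃ ¬ψ) = 1/2 ⊃ 0 = 1/2
ψ ⊃ ψ = 1 ⊃ 1 = 1
¬χ = ¬1/2 = 1/2
(ψ ⊃ ψ) ⊃ ¬χ = 1 ⊃ 1/2 = 1/2
(¬χ ⊃ (ψ ⊃ ¬ψ)) ∨ ((ψ ⊃ ψ) ⊃ ¬χ) = 1/2 ∨ 1/2 = 1/2
This gives 1/2 ≠ 1.

No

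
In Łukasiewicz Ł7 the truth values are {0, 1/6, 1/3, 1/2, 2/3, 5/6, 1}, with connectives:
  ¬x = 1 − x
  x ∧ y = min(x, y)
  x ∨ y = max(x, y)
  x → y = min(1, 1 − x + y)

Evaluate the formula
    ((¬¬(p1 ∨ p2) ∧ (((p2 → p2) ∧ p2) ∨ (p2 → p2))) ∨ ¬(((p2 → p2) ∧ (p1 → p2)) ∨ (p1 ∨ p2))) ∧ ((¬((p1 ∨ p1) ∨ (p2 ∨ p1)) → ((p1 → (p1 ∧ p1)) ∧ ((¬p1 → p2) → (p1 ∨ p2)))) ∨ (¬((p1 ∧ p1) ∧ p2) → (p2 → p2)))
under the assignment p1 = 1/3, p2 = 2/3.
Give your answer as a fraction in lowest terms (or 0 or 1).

p1 ∨ p2 = 1/3 ∨ 2/3 = 2/3
¬(p1 ∨ p2) = ¬2/3 = 1/3
¬¬(p1 ∨ p2) = ¬1/3 = 2/3
p2 → p2 = 2/3 → 2/3 = 1
(p2 → p2) ∧ p2 = 1 ∧ 2/3 = 2/3
p2 → p2 = 2/3 → 2/3 = 1
((p2 → p2) ∧ p2) ∨ (p2 → p2) = 2/3 ∨ 1 = 1
¬¬(p1 ∨ p2) ∧ (((p2 → p2) ∧ p2) ∨ (p2 → p2)) = 2/3 ∧ 1 = 2/3
p2 → p2 = 2/3 → 2/3 = 1
p1 → p2 = 1/3 → 2/3 = 1
(p2 → p2) ∧ (p1 → p2) = 1 ∧ 1 = 1
p1 ∨ p2 = 1/3 ∨ 2/3 = 2/3
((p2 → p2) ∧ (p1 → p2)) ∨ (p1 ∨ p2) = 1 ∨ 2/3 = 1
¬(((p2 → p2) ∧ (p1 → p2)) ∨ (p1 ∨ p2)) = ¬1 = 0
(¬¬(p1 ∨ p2) ∧ (((p2 → p2) ∧ p2) ∨ (p2 → p2))) ∨ ¬(((p2 → p2) ∧ (p1 → p2)) ∨ (p1 ∨ p2)) = 2/3 ∨ 0 = 2/3
p1 ∨ p1 = 1/3 ∨ 1/3 = 1/3
p2 ∨ p1 = 2/3 ∨ 1/3 = 2/3
(p1 ∨ p1) ∨ (p2 ∨ p1) = 1/3 ∨ 2/3 = 2/3
¬((p1 ∨ p1) ∨ (p2 ∨ p1)) = ¬2/3 = 1/3
p1 ∧ p1 = 1/3 ∧ 1/3 = 1/3
p1 → (p1 ∧ p1) = 1/3 → 1/3 = 1
¬p1 = ¬1/3 = 2/3
¬p1 → p2 = 2/3 → 2/3 = 1
p1 ∨ p2 = 1/3 ∨ 2/3 = 2/3
(¬p1 → p2) → (p1 ∨ p2) = 1 → 2/3 = 2/3
(p1 → (p1 ∧ p1)) ∧ ((¬p1 → p2) → (p1 ∨ p2)) = 1 ∧ 2/3 = 2/3
¬((p1 ∨ p1) ∨ (p2 ∨ p1)) → ((p1 → (p1 ∧ p1)) ∧ ((¬p1 → p2) → (p1 ∨ p2))) = 1/3 → 2/3 = 1
p1 ∧ p1 = 1/3 ∧ 1/3 = 1/3
(p1 ∧ p1) ∧ p2 = 1/3 ∧ 2/3 = 1/3
¬((p1 ∧ p1) ∧ p2) = ¬1/3 = 2/3
p2 → p2 = 2/3 → 2/3 = 1
¬((p1 ∧ p1) ∧ p2) → (p2 → p2) = 2/3 → 1 = 1
(¬((p1 ∨ p1) ∨ (p2 ∨ p1)) → ((p1 → (p1 ∧ p1)) ∧ ((¬p1 → p2) → (p1 ∨ p2)))) ∨ (¬((p1 ∧ p1) ∧ p2) → (p2 → p2)) = 1 ∨ 1 = 1
((¬¬(p1 ∨ p2) ∧ (((p2 → p2) ∧ p2) ∨ (p2 → p2))) ∨ ¬(((p2 → p2) ∧ (p1 → p2)) ∨ (p1 ∨ p2))) ∧ ((¬((p1 ∨ p1) ∨ (p2 ∨ p1)) → ((p1 → (p1 ∧ p1)) ∧ ((¬p1 → p2) → (p1 ∨ p2)))) ∨ (¬((p1 ∧ p1) ∧ p2) → (p2 → p2))) = 2/3 ∧ 1 = 2/3

2/3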